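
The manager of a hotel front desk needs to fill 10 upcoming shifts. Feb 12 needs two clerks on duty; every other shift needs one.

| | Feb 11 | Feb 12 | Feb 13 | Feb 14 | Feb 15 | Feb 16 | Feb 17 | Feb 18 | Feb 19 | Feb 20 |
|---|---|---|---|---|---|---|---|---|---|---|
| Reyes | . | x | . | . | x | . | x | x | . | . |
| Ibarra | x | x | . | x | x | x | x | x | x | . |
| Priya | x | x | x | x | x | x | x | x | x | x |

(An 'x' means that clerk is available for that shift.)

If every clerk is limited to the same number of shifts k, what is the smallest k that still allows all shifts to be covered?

4

With 3 clerks and 11 worker-slots to fill, someone must work at least ⌈11/3⌉ = 4 shifts, so k ≥ 4.
k = 4 works: Feb 11→Ibarra, Feb 12→Reyes+Priya, Feb 13→Priya, Feb 14→Ibarra, Feb 15→Reyes, Feb 16→Ibarra, Feb 17→Reyes, Feb 18→Reyes, Feb 19→Ibarra, Feb 20→Priya.
Loads: Reyes 4, Ibarra 4, Priya 3 — all ≤ 4.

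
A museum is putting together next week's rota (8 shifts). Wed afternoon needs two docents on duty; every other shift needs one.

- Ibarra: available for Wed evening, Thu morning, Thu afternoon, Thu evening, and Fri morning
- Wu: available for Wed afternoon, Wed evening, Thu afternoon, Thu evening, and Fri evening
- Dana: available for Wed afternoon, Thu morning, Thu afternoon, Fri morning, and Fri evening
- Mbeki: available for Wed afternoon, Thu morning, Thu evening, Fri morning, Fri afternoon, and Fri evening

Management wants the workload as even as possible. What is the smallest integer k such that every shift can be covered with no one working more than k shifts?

3

With 4 docents and 9 worker-slots to fill, someone must work at least ⌈9/4⌉ = 3 shifts, so k ≥ 3.
k = 3 works: Wed afternoon→Wu+Dana, Wed evening→Ibarra, Thu morning→Ibarra, Thu afternoon→Ibarra, Thu evening→Wu, Fri morning→Dana, Fri afternoon→Mbeki, Fri evening→Wu.
Loads: Ibarra 3, Wu 3, Dana 2, Mbeki 1 — all ≤ 3.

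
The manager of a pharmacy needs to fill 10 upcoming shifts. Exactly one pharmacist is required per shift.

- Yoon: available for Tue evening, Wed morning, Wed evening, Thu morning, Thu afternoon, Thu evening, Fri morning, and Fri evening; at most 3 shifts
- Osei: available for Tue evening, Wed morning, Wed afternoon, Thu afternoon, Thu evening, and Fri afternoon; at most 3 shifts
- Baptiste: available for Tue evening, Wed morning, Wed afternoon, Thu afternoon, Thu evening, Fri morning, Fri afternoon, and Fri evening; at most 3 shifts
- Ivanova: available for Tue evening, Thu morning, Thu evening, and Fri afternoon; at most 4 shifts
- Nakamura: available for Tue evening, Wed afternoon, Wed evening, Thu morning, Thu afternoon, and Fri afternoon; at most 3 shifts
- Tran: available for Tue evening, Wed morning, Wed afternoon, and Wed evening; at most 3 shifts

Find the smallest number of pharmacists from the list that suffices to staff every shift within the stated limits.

10 slots to fill and no one can take more than 4, so at least ⌈10/4⌉ = 3 pharmacists are needed.
Yoon, Osei, and Ivanova alone can cover everything: Tue evening→Ivanova, Wed morning→Osei, Wed afternoon→Osei, Wed evening→Yoon, Thu morning→Ivanova, Thu afternoon→Osei, Thu evening→Ivanova, Fri morning→Yoon, Fri afternoon→Ivanova, Fri evening→Yoon.

3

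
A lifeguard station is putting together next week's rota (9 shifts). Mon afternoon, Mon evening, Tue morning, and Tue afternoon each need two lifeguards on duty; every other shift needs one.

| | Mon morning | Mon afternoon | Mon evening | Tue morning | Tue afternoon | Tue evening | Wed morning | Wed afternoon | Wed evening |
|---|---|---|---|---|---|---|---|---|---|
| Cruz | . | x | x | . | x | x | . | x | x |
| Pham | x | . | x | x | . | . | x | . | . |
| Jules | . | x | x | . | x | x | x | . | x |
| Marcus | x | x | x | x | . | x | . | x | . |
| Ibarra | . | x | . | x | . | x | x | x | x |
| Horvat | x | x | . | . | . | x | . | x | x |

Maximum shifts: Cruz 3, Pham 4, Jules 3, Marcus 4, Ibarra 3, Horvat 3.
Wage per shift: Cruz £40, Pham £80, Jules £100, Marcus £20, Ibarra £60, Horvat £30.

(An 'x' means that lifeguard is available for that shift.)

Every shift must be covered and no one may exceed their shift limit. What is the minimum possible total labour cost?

Tue afternoon can only be covered by Cruz and Jules, so that assignment is forced.
Picking the cheapest available lifeguard for each shift independently would cost £480, but that ignores the shift limits.
An optimal schedule: Mon morning→Marcus, Mon afternoon→Horvat+Cruz, Mon evening→Marcus+Cruz, Tue morning→Marcus+Ibarra, Tue afternoon→Cruz+Jules, Tue evening→Horvat, Wed morning→Ibarra, Wed afternoon→Marcus, Wed evening→Horvat.
Total: 20 + 30 + 40 + 20 + 40 + 20 + 60 + 40 + 100 + 30 + 60 + 20 + 30 = £510.

£510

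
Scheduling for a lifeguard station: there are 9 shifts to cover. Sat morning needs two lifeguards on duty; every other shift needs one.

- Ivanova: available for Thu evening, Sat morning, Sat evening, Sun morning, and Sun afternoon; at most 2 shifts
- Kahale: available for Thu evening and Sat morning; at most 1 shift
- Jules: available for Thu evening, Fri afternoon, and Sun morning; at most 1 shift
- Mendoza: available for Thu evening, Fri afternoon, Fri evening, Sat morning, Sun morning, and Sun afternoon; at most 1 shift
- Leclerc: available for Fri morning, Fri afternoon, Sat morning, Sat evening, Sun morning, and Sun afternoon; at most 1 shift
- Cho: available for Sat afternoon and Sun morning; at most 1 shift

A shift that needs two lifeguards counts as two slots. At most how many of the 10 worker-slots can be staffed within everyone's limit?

Total capacity across all lifeguards is 2+1+1+1+1+1 = 7, and 10 slots are needed, so at most 7 can be filled.
An assignment achieving 7: Thu evening→Kahale, Fri morning→Leclerc, Fri afternoon→Jules, Fri evening→Mendoza, Sat afternoon→Cho, Sat evening→Ivanova, Sun afternoon→Ivanova.
Loads: Ivanova 2/2, Kahale 1/1, Jules 1/1, Mendoza 1/1, Leclerc 1/1, Cho 1/1.

7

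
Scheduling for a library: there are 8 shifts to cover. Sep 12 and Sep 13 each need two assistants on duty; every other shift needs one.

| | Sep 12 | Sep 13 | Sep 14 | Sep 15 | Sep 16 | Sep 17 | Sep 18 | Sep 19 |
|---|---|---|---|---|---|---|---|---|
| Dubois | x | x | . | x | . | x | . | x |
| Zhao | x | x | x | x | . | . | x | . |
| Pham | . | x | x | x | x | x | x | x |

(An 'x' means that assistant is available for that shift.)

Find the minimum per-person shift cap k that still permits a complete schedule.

4

With 3 assistants and 10 worker-slots to fill, someone must work at least ⌈10/3⌉ = 4 shifts, so k ≥ 4.
k = 4 works: Sep 12→Dubois+Zhao, Sep 13→Dubois+Zhao, Sep 14→Zhao, Sep 15→Pham, Sep 16→Pham, Sep 17→Dubois, Sep 18→Zhao, Sep 19→Dubois.
Loads: Dubois 4, Zhao 4, Pham 2 — all ≤ 4.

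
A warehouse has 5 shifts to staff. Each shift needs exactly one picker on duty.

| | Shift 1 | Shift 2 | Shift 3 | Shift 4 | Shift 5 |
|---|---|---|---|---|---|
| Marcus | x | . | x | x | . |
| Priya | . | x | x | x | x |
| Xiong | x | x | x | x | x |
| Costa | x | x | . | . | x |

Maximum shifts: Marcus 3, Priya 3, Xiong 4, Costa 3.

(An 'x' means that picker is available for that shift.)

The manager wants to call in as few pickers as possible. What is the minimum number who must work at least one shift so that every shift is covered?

5 slots to fill and no one can take more than 4, so at least ⌈5/4⌉ = 2 pickers are needed.
Marcus and Priya alone can cover everything: Shift 1→Marcus, Shift 2→Priya, Shift 3→Marcus, Shift 4→Marcus, Shift 5→Priya.

2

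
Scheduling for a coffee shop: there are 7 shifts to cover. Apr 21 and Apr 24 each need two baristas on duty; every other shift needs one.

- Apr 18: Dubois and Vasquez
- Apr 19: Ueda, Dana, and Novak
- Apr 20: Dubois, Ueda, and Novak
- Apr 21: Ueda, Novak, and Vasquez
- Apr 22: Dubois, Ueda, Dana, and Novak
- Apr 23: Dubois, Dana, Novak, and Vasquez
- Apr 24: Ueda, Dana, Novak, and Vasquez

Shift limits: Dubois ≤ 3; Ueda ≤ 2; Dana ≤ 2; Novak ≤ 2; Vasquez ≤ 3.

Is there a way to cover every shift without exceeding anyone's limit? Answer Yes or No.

One valid schedule: Apr 18→Dubois, Apr 19→Ueda, Apr 20→Dubois, Apr 21→Ueda+Novak, Apr 22→Dubois, Apr 23→Dana, Apr 24→Dana+Novak.
Loads: Dubois 3/3, Ueda 2/2, Dana 2/2, Novak 2/2, Vasquez 0/3 — all within limits.

Yes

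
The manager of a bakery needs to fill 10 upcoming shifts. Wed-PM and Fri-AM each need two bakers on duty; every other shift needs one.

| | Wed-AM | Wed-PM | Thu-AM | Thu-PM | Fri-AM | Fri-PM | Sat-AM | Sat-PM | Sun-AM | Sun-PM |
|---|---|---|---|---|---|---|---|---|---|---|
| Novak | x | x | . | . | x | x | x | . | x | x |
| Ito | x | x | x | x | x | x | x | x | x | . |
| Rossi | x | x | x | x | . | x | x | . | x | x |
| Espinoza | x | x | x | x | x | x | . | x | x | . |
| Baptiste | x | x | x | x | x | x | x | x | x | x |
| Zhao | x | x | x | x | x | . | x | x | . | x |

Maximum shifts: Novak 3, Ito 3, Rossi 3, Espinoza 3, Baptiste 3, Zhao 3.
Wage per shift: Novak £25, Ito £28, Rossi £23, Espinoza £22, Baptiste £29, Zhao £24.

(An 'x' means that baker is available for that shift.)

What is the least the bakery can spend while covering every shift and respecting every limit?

£282

Picking the cheapest available baker for each shift independently would cost £269, but that ignores the shift limits.
An optimal schedule: Wed-AM→Zhao, Wed-PM→Zhao+Novak, Thu-AM→Espinoza, Thu-PM→Espinoza, Fri-AM→Zhao+Novak, Fri-PM→Rossi, Sat-AM→Rossi, Sat-PM→Espinoza, Sun-AM→Novak, Sun-PM→Rossi.
Total: 24 + 24 + 25 + 22 + 22 + 24 + 25 + 23 + 23 + 22 + 25 + 23 = £282.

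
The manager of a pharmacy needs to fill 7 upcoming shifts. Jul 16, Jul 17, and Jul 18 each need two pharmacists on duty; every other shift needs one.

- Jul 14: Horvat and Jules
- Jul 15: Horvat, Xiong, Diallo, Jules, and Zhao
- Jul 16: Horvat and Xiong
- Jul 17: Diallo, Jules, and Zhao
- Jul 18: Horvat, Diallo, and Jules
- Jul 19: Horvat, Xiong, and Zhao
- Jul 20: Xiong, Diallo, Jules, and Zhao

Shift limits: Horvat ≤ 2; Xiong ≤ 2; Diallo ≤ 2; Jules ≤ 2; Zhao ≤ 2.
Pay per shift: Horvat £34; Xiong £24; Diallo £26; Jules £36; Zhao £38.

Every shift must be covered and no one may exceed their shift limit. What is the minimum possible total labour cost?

Jul 16 can only be covered by Horvat and Xiong, so that assignment is forced.
Picking the cheapest available pharmacist for each shift independently would cost £286, but that ignores the shift limits.
An optimal schedule: Jul 14→Horvat, Jul 15→Zhao, Jul 16→Horvat+Xiong, Jul 17→Diallo+Jules, Jul 18→Diallo+Jules, Jul 19→Xiong, Jul 20→Zhao.
Total: 34 + 38 + 34 + 24 + 26 + 36 + 26 + 36 + 24 + 38 = £316.

£316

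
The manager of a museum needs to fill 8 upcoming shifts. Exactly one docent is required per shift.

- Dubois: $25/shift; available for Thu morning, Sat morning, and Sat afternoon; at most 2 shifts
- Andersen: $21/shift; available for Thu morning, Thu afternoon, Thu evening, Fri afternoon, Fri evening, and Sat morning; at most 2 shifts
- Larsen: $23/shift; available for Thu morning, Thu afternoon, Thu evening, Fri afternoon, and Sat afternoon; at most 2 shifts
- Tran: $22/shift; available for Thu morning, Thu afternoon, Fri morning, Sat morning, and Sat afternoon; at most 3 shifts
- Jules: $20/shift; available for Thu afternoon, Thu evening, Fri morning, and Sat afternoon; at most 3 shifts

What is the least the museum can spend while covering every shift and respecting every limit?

Fri evening can only be covered by Andersen, so that assignment is forced.
Picking the cheapest available docent for each shift independently would cost $164, but that ignores the shift limits.
An optimal schedule: Thu morning→Tran, Thu afternoon→Jules, Thu evening→Jules, Fri morning→Jules, Fri afternoon→Andersen, Fri evening→Andersen, Sat morning→Tran, Sat afternoon→Tran.
Total: 22 + 20 + 20 + 20 + 21 + 21 + 22 + 22 = $168.

$168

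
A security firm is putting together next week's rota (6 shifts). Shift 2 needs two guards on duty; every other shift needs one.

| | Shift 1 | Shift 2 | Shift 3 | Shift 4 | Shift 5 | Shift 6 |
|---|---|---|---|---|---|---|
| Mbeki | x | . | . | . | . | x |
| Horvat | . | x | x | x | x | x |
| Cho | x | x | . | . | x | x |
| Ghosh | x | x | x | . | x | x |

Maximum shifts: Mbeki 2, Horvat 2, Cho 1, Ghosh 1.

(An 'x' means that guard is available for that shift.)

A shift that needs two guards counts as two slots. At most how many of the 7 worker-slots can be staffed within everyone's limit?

Total capacity across all guards is 2+2+1+1 = 6, and 7 slots are needed, so at most 6 can be filled.
An assignment achieving 6: Shift 1→Mbeki, Shift 2→Cho+Ghosh, Shift 3→Horvat, Shift 4→Horvat, Shift 6→Mbeki.
Loads: Mbeki 2/2, Horvat 2/2, Cho 1/1, Ghosh 1/1.

6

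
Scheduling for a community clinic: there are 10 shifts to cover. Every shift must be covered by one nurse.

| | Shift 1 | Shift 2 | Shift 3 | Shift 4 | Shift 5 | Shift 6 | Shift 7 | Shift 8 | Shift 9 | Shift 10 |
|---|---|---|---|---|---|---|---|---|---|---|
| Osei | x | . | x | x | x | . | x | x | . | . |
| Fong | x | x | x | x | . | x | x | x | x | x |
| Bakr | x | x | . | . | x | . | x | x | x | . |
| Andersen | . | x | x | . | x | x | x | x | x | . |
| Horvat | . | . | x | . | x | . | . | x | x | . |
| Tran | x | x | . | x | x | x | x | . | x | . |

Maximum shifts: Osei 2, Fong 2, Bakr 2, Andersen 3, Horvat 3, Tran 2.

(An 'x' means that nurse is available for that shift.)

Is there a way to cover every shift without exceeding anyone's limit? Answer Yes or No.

Yes

Shift 10 can only be covered by Fong, so that assignment is forced.
One valid schedule: Shift 1→Osei, Shift 2→Bakr, Shift 3→Andersen, Shift 4→Osei, Shift 5→Bakr, Shift 6→Fong, Shift 7→Andersen, Shift 8→Andersen, Shift 9→Horvat, Shift 10→Fong.
Loads: Osei 2/2, Fong 2/2, Bakr 2/2, Andersen 3/3, Horvat 1/3, Tran 0/2 — all within limits.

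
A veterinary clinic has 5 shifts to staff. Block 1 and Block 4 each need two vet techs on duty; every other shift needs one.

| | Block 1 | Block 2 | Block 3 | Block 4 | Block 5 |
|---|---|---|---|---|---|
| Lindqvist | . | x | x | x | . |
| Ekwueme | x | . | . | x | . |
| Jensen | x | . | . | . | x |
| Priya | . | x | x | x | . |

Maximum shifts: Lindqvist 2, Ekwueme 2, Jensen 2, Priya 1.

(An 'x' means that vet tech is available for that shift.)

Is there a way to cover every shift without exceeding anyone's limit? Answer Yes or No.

Yes

Block 1 can only be covered by Ekwueme and Jensen, so that assignment is forced.
Block 5 can only be covered by Jensen, so that assignment is forced.
One valid schedule: Block 1→Ekwueme+Jensen, Block 2→Lindqvist, Block 3→Lindqvist, Block 4→Ekwueme+Priya, Block 5→Jensen.
Loads: Lindqvist 2/2, Ekwueme 2/2, Jensen 2/2, Priya 1/1 — all within limits.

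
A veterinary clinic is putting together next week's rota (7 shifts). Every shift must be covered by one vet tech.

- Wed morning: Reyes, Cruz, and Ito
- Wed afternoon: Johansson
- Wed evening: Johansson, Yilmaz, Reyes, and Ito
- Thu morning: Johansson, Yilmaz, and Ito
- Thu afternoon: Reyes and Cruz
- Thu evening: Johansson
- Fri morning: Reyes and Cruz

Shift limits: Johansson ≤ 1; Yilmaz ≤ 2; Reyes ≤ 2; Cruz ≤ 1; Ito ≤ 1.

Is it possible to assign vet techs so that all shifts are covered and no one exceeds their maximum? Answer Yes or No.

Total capacity is 7 and 7 slots are needed, so capacity alone doesn't rule it out.
Shifts {Wed afternoon, Thu evening} need 2 worker-slots in total, but the vet techs available for any of those shifts (Johansson) can supply at most 1 among them. So no valid schedule exists.

No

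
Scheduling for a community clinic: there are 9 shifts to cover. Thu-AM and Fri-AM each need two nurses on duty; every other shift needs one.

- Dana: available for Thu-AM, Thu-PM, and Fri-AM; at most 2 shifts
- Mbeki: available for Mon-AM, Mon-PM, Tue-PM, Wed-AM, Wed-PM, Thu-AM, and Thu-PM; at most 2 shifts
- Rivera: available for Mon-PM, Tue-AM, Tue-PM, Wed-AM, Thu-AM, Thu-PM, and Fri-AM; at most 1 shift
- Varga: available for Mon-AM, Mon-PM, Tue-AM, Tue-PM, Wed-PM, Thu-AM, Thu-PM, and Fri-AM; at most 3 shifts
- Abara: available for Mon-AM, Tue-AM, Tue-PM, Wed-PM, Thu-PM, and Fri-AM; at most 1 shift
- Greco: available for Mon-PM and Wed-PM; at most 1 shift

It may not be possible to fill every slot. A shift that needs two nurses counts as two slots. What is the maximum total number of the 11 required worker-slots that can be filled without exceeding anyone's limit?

10

Total capacity across all nurses is 2+2+1+3+1+1 = 10, and 11 slots are needed, so at most 10 can be filled.
An assignment achieving 10: Mon-AM→Mbeki, Mon-PM→Varga, Tue-AM→Rivera, Tue-PM→Varga, Wed-AM→Mbeki, Wed-PM→Greco, Thu-AM→Dana+Varga, Fri-AM→Dana+Abara.
Loads: Dana 2/2, Mbeki 2/2, Rivera 1/1, Varga 3/3, Abara 1/1, Greco 1/1.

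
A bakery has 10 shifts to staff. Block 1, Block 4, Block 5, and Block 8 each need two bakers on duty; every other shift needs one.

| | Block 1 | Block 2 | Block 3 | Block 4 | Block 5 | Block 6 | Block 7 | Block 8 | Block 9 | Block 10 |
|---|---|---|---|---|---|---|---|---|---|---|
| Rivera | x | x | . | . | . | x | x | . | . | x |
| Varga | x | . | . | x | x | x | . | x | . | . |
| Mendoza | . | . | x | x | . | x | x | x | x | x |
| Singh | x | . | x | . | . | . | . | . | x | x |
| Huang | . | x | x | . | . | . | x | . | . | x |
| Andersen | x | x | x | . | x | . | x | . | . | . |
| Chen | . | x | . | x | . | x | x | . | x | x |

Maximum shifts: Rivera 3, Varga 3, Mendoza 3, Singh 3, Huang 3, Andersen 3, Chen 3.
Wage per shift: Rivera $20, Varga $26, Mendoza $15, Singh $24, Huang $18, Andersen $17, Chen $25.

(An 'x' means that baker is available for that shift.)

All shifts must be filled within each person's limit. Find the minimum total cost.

$267

Block 5 can only be covered by Varga and Andersen, so that assignment is forced.
Block 8 can only be covered by Varga and Mendoza, so that assignment is forced.
Picking the cheapest available baker for each shift independently would cost $253, but that ignores the shift limits.
An optimal schedule: Block 1→Andersen+Rivera, Block 2→Andersen, Block 3→Huang, Block 4→Mendoza+Chen, Block 5→Andersen+Varga, Block 6→Rivera, Block 7→Huang, Block 8→Mendoza+Varga, Block 9→Mendoza, Block 10→Huang.
Total: 17 + 20 + 17 + 18 + 15 + 25 + 17 + 26 + 20 + 18 + 15 + 26 + 15 + 18 = $267.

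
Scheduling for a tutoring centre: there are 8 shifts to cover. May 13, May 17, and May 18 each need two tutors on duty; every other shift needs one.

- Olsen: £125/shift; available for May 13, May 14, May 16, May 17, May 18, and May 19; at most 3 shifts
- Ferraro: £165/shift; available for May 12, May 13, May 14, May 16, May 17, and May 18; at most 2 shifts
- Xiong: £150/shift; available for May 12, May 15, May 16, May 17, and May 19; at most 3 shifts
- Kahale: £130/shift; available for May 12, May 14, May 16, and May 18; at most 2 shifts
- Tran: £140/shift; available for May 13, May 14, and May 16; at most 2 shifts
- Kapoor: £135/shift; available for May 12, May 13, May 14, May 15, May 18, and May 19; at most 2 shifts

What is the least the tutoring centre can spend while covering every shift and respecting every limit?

£1485

Picking the cheapest available tutor for each shift independently would cost £1430, but that ignores the shift limits.
An optimal schedule: May 12→Kahale, May 13→Olsen+Tran, May 14→Tran, May 15→Kapoor, May 16→Xiong, May 17→Olsen+Xiong, May 18→Kahale+Kapoor, May 19→Olsen.
Total: 130 + 125 + 140 + 140 + 135 + 150 + 125 + 150 + 130 + 135 + 125 = £1485.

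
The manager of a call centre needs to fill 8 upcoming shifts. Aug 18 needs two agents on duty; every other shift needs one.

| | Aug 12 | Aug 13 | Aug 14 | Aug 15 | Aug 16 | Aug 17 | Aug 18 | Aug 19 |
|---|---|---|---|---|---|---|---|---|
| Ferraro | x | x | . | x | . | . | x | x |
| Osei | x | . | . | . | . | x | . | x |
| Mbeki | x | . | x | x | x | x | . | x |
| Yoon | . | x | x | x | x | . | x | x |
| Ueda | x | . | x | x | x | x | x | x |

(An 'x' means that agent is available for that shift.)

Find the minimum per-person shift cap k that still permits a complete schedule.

2

With 5 agents and 9 worker-slots to fill, someone must work at least ⌈9/5⌉ = 2 shifts, so k ≥ 2.
k = 2 works: Aug 12→Osei, Aug 13→Ferraro, Aug 14→Mbeki, Aug 15→Yoon, Aug 16→Mbeki, Aug 17→Osei, Aug 18→Ferraro+Yoon, Aug 19→Ueda.
Loads: Ferraro 2, Osei 2, Mbeki 2, Yoon 2, Ueda 1 — all ≤ 2.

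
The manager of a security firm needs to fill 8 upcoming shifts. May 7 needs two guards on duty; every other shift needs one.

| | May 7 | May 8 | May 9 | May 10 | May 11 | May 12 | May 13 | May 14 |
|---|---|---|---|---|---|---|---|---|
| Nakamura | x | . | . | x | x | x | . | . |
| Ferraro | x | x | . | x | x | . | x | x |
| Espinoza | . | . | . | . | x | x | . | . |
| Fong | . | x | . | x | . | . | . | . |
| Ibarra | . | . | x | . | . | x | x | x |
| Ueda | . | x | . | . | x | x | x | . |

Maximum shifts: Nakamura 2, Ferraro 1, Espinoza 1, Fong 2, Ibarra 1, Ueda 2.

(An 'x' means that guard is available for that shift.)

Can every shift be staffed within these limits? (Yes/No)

No

Total capacity is 9 and 9 slots are needed, so capacity alone doesn't rule it out.
Shifts {May 7, May 9, May 14} need 4 worker-slots in total, but the guards available for any of those shifts (Nakamura, Ferraro, and Ibarra) can supply at most 3 among them. So no valid schedule exists.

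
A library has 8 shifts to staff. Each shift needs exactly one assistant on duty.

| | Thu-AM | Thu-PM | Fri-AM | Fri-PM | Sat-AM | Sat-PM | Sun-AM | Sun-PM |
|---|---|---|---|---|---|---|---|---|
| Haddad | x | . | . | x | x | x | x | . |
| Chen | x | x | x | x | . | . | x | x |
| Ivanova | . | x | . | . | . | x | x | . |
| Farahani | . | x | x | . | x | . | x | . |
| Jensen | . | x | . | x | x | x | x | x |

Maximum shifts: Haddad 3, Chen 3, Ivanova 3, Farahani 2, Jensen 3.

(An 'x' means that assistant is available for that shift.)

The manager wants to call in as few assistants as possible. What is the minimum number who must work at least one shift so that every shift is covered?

8 slots to fill and no one can take more than 3, so at least ⌈8/3⌉ = 3 assistants are needed.
Haddad, Chen, and Ivanova alone can cover everything: Thu-AM→Haddad, Thu-PM→Chen, Fri-AM→Chen, Fri-PM→Haddad, Sat-AM→Haddad, Sat-PM→Ivanova, Sun-AM→Ivanova, Sun-PM→Chen.

3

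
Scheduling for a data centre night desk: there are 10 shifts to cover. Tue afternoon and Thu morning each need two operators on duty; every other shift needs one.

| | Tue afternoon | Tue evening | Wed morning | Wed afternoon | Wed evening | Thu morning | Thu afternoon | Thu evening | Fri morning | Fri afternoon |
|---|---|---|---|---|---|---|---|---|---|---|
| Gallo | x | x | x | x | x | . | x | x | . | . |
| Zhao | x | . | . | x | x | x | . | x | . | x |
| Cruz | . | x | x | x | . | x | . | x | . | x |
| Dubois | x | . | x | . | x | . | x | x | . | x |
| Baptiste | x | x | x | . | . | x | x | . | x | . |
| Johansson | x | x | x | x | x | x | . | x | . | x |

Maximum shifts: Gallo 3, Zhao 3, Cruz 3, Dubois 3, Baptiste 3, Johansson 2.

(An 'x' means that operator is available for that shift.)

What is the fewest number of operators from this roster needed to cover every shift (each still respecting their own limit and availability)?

4

12 slots to fill and no one can take more than 3, so at least ⌈12/3⌉ = 4 operators are needed.
Gallo, Zhao, Cruz, and Baptiste alone can cover everything: Tue afternoon→Gallo+Zhao, Tue evening→Cruz, Wed morning→Baptiste, Wed afternoon→Zhao, Wed evening→Gallo, Thu morning→Cruz+Baptiste, Thu afternoon→Gallo, Thu evening→Cruz, Fri morning→Baptiste, Fri afternoon→Zhao.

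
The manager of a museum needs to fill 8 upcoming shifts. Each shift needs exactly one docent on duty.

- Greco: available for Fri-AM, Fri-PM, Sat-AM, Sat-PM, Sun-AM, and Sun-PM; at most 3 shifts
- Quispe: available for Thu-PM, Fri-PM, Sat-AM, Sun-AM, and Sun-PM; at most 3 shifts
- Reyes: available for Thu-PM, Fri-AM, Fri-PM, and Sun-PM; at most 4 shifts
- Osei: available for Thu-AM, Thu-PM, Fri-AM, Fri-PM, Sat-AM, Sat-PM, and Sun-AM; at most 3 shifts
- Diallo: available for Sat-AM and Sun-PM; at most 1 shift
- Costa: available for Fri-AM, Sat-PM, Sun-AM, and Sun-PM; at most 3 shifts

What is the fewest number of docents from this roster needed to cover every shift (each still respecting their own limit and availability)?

8 slots to fill and no one can take more than 4, so at least ⌈8/4⌉ = 2 docents are needed.
Any 2 docents together have capacity at most 4+3 = 7 < 8 slots, so 2 can never suffice.
Greco, Quispe, and Osei alone can cover everything: Thu-AM→Osei, Thu-PM→Quispe, Fri-AM→Greco, Fri-PM→Quispe, Sat-AM→Quispe, Sat-PM→Greco, Sun-AM→Osei, Sun-PM→Greco.

3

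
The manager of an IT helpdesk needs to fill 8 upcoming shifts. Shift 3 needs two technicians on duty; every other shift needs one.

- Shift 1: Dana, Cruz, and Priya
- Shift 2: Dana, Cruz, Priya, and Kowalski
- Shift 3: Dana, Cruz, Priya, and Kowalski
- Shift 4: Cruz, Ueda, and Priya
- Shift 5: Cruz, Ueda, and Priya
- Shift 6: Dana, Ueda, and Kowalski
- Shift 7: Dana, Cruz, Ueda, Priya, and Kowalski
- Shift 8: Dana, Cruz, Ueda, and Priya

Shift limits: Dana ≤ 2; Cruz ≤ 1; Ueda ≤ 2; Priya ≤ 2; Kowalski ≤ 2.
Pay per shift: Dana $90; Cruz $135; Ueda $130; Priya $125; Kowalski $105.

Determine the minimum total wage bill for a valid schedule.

$1035

Picking the cheapest available technician for each shift independently would cost $895, but that ignores the shift limits.
An optimal schedule: Shift 1→Dana, Shift 2→Priya, Shift 3→Priya+Kowalski, Shift 4→Cruz, Shift 5→Ueda, Shift 6→Dana, Shift 7→Kowalski, Shift 8→Ueda.
Total: 90 + 125 + 125 + 105 + 135 + 130 + 90 + 105 + 130 = $1035.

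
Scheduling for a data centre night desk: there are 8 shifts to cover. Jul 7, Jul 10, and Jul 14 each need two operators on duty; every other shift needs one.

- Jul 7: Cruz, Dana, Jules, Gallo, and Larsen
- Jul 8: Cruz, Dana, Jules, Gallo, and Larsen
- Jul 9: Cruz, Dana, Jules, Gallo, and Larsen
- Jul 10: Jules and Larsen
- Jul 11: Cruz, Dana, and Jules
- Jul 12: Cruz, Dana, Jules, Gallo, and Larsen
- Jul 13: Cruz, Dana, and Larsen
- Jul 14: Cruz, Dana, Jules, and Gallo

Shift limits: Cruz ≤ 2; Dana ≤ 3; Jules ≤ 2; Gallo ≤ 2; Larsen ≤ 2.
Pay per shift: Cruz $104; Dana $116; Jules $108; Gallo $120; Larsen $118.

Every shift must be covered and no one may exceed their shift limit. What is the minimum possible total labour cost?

$1248

Jul 10 can only be covered by Jules and Larsen, so that assignment is forced.
Picking the cheapest available operator for each shift independently would cost $1170, but that ignores the shift limits.
An optimal schedule: Jul 7→Gallo+Larsen, Jul 8→Dana, Jul 9→Dana, Jul 10→Jules+Larsen, Jul 11→Cruz, Jul 12→Dana, Jul 13→Cruz, Jul 14→Jules+Gallo.
Total: 120 + 118 + 116 + 116 + 108 + 118 + 104 + 116 + 104 + 108 + 120 = $1248.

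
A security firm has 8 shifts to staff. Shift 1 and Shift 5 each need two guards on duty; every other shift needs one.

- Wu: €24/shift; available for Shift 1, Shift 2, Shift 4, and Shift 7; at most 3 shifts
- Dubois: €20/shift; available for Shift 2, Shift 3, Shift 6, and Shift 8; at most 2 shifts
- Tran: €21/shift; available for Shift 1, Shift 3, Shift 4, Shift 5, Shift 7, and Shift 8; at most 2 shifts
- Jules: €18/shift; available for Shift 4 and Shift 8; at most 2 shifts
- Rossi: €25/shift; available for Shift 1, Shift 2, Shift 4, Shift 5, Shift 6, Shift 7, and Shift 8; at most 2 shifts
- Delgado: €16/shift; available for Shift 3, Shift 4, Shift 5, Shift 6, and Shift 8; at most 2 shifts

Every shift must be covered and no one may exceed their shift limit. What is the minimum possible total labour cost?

Picking the cheapest available guard for each shift independently would cost €187, but that ignores the shift limits.
An optimal schedule: Shift 1→Tran+Wu, Shift 2→Dubois, Shift 3→Delgado, Shift 4→Jules, Shift 5→Delgado+Tran, Shift 6→Dubois, Shift 7→Wu, Shift 8→Jules.
Total: 21 + 24 + 20 + 16 + 18 + 16 + 21 + 20 + 24 + 18 = €198.

€198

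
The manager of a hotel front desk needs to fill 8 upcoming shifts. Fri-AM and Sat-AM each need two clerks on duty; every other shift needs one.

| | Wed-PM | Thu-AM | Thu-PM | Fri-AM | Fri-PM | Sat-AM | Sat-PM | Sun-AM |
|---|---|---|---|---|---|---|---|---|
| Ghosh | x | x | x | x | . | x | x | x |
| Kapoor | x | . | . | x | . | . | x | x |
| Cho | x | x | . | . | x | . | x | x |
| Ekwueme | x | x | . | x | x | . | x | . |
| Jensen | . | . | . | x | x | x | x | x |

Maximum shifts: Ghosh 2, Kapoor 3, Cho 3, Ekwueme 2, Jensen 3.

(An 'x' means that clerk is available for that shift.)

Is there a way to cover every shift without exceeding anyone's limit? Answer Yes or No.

Thu-PM can only be covered by Ghosh, so that assignment is forced.
Sat-AM can only be covered by Ghosh and Jensen, so that assignment is forced.
One valid schedule: Wed-PM→Kapoor, Thu-AM→Cho, Thu-PM→Ghosh, Fri-AM→Ekwueme+Jensen, Fri-PM→Cho, Sat-AM→Ghosh+Jensen, Sat-PM→Kapoor, Sun-AM→Kapoor.
Loads: Ghosh 2/2, Kapoor 3/3, Cho 2/3, Ekwueme 1/2, Jensen 2/3 — all within limits.

Yes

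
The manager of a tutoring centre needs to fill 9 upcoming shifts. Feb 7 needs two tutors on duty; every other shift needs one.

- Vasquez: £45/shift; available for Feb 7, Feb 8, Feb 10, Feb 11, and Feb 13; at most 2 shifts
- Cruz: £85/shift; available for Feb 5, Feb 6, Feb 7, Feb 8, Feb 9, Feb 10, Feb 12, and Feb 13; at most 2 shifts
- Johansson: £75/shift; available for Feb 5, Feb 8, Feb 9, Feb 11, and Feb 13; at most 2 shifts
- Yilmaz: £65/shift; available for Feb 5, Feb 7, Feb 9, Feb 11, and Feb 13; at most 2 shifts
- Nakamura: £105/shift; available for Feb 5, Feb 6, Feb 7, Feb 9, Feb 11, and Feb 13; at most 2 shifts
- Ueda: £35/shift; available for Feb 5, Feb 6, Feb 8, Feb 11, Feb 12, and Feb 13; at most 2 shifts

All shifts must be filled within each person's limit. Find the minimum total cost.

Picking the cheapest available tutor for each shift independently would cost £430, but that ignores the shift limits.
An optimal schedule: Feb 5→Johansson, Feb 6→Ueda, Feb 7→Yilmaz+Cruz, Feb 8→Vasquez, Feb 9→Yilmaz, Feb 10→Vasquez, Feb 11→Johansson, Feb 12→Ueda, Feb 13→Cruz.
Total: 75 + 35 + 65 + 85 + 45 + 65 + 45 + 75 + 35 + 85 = £610.

£610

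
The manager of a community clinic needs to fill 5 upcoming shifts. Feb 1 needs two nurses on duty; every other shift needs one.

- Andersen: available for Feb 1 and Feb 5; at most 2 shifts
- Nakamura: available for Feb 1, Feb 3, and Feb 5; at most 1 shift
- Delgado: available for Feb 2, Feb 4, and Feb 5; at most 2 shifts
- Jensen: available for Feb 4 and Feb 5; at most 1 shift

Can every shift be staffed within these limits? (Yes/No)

No

Total capacity is 6 and 6 slots are needed, so capacity alone doesn't rule it out.
Shifts {Feb 1, Feb 3} need 3 worker-slots in total, but the nurses available for any of those shifts (Andersen and Nakamura) can supply at most 2 among them. So no valid schedule exists.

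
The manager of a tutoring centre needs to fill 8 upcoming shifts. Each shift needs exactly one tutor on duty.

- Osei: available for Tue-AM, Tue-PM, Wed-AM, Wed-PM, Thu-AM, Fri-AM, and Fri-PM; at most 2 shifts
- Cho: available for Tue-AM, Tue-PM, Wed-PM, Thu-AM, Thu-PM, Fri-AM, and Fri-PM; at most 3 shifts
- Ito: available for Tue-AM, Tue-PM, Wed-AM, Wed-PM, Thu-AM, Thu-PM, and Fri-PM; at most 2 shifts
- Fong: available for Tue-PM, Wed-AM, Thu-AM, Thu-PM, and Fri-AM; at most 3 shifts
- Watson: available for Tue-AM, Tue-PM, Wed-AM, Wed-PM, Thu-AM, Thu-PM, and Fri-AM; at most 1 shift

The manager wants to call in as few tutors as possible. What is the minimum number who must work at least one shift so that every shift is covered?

3

8 slots to fill and no one can take more than 3, so at least ⌈8/3⌉ = 3 tutors are needed.
Osei, Cho, and Fong alone can cover everything: Tue-AM→Osei, Tue-PM→Fong, Wed-AM→Osei, Wed-PM→Cho, Thu-AM→Fong, Thu-PM→Cho, Fri-AM→Fong, Fri-PM→Cho.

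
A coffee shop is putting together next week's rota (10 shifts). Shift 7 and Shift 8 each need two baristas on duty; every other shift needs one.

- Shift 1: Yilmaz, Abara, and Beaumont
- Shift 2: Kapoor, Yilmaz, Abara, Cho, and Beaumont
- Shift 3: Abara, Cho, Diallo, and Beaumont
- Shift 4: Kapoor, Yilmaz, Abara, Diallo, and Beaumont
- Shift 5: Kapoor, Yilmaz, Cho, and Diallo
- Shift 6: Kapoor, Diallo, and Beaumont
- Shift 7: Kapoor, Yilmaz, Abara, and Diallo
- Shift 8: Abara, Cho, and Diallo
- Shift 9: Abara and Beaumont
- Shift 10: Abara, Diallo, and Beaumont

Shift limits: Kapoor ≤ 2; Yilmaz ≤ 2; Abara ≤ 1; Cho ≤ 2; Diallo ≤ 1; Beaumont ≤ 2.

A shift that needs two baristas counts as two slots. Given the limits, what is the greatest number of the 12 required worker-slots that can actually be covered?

10

Total capacity across all baristas is 2+2+1+2+1+2 = 10, and 12 slots are needed, so at most 10 can be filled.
An assignment achieving 10: Shift 1→Yilmaz, Shift 2→Beaumont, Shift 3→Cho, Shift 5→Kapoor, Shift 6→Kapoor, Shift 7→Yilmaz, Shift 8→Cho+Diallo, Shift 9→Abara, Shift 10→Beaumont.
Loads: Kapoor 2/2, Yilmaz 2/2, Abara 1/1, Cho 2/2, Diallo 1/1, Beaumont 2/2.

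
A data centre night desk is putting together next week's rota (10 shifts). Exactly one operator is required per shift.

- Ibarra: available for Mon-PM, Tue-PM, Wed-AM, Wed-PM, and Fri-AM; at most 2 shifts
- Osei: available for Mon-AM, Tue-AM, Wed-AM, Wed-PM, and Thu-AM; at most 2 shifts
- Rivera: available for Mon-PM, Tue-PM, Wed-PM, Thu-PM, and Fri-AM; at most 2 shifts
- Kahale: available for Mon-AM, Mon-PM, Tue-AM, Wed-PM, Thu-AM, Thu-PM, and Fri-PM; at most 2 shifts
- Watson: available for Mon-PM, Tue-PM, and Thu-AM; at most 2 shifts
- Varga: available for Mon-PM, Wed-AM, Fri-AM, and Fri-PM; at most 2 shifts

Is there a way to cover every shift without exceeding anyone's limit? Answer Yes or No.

Yes

One valid schedule: Mon-AM→Osei, Mon-PM→Watson, Tue-AM→Osei, Tue-PM→Ibarra, Wed-AM→Ibarra, Wed-PM→Rivera, Thu-AM→Kahale, Thu-PM→Rivera, Fri-AM→Varga, Fri-PM→Kahale.
Loads: Ibarra 2/2, Osei 2/2, Rivera 2/2, Kahale 2/2, Watson 1/2, Varga 1/2 — all within limits.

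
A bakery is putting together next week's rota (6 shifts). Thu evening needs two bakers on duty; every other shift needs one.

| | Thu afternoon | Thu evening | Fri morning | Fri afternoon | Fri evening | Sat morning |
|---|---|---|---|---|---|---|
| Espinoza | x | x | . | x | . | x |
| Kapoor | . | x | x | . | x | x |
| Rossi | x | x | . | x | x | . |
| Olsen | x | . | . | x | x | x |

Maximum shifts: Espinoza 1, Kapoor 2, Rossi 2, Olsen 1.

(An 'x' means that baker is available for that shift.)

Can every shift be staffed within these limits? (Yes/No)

No

Total capacity is 1+2+2+1 = 6 but 7 worker-slots are needed — infeasible.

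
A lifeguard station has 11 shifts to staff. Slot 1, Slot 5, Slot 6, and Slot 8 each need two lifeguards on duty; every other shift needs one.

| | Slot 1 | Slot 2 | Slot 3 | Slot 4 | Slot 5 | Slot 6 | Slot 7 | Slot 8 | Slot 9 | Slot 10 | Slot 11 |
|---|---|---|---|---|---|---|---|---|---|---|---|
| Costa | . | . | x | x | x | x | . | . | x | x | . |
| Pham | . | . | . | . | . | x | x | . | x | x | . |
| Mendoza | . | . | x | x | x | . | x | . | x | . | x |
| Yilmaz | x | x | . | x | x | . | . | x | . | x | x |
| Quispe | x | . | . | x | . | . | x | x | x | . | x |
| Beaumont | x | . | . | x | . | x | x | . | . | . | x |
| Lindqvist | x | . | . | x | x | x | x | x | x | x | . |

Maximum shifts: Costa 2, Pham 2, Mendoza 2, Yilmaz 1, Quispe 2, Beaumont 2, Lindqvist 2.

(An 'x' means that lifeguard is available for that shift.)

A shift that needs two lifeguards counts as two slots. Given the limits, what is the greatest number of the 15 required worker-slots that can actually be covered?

Total capacity across all lifeguards is 2+2+2+1+2+2+2 = 13, and 15 slots are needed, so at most 13 can be filled.
An assignment achieving 13: Slot 1→Quispe+Beaumont, Slot 2→Yilmaz, Slot 3→Costa, Slot 5→Costa+Mendoza, Slot 6→Pham+Beaumont, Slot 7→Lindqvist, Slot 8→Quispe+Lindqvist, Slot 10→Pham, Slot 11→Mendoza.
Loads: Costa 2/2, Pham 2/2, Mendoza 2/2, Yilmaz 1/1, Quispe 2/2, Beaumont 2/2, Lindqvist 2/2.

13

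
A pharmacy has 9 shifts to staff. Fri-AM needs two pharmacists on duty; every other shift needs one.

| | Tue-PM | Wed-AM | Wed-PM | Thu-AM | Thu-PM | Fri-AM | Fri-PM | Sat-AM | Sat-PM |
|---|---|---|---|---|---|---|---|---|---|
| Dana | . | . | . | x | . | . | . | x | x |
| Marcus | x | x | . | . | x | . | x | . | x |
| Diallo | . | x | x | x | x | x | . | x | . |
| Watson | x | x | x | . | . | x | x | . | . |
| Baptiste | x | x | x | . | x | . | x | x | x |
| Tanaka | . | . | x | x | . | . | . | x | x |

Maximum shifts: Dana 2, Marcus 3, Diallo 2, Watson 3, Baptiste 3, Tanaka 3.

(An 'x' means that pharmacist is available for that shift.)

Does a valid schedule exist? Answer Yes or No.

Fri-AM can only be covered by Diallo and Watson, so that assignment is forced.
One valid schedule: Tue-PM→Marcus, Wed-AM→Diallo, Wed-PM→Watson, Thu-AM→Dana, Thu-PM→Marcus, Fri-AM→Diallo+Watson, Fri-PM→Marcus, Sat-AM→Dana, Sat-PM→Baptiste.
Loads: Dana 2/2, Marcus 3/3, Diallo 2/2, Watson 2/3, Baptiste 1/3, Tanaka 0/3 — all within limits.

Yes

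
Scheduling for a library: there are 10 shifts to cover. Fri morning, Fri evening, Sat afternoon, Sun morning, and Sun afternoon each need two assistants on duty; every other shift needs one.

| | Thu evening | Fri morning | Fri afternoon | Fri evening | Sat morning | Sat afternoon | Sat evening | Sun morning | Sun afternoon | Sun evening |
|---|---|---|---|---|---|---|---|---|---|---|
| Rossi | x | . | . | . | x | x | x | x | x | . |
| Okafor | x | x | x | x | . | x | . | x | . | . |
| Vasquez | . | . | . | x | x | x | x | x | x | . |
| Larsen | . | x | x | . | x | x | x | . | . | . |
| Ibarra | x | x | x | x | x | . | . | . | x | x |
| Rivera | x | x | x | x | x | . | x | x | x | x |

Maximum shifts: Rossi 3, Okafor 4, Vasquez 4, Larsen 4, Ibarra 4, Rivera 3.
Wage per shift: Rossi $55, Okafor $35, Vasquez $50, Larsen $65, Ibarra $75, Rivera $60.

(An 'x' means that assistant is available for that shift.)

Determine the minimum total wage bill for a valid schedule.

$750

Picking the cheapest available assistant for each shift independently would cost $685, but that ignores the shift limits.
An optimal schedule: Thu evening→Okafor, Fri morning→Okafor+Rivera, Fri afternoon→Okafor, Fri evening→Okafor+Vasquez, Sat morning→Vasquez, Sat afternoon→Rossi+Larsen, Sat evening→Vasquez, Sun morning→Vasquez+Rossi, Sun afternoon→Rossi+Rivera, Sun evening→Rivera.
Total: 35 + 35 + 60 + 35 + 35 + 50 + 50 + 55 + 65 + 50 + 50 + 55 + 55 + 60 + 60 = $750.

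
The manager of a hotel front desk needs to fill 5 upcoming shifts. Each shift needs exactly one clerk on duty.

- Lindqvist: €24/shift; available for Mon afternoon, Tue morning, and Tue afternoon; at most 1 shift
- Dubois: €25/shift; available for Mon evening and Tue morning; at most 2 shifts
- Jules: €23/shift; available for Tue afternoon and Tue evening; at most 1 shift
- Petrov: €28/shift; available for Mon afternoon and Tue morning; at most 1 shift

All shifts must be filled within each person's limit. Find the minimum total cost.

€125

Mon evening can only be covered by Dubois, so that assignment is forced.
Tue evening can only be covered by Jules, so that assignment is forced.
Picking the cheapest available clerk for each shift independently would cost €119, but that ignores the shift limits.
An optimal schedule: Mon afternoon→Petrov, Mon evening→Dubois, Tue morning→Dubois, Tue afternoon→Lindqvist, Tue evening→Jules.
Total: 28 + 25 + 25 + 24 + 23 = €125.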